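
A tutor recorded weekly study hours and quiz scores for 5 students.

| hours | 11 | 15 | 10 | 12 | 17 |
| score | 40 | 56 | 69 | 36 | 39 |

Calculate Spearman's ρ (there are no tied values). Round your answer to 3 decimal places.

-0.500

Rank hours: 2, 4, 1, 3, 5
Rank score: 3, 4, 5, 1, 2
d = rank(hours) − rank(score): -1, 0, -4, 2, 3; Σd² = 30
ρ = 1 − 6Σd² / [n(n²−1)] = 1 − 6×30 / (5×24) = 1 − 180/120 ≈ -0.500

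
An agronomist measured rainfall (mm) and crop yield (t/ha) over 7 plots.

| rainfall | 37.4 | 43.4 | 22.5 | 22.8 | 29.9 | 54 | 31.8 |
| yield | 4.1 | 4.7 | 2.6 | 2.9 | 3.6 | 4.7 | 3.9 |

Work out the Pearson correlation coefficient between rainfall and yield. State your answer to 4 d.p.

0.9319

n = 7, Σx = 241.8, Σy = 26.5, Σx² = 9129.66, Σy² = 104.33, Σxy = 967.4
nΣxy − ΣxΣy = 6771.8 − 6407.7 = 364.1
nΣx² − (Σx)² = 63907.62 − 58467.24 = 5440.38; nΣy² − (Σy)² = 730.31 − 702.25 = 28.06
r = 364.1 / √(5440.38 × 28.06) = 364.1 / 390.7135 ≈ 0.9319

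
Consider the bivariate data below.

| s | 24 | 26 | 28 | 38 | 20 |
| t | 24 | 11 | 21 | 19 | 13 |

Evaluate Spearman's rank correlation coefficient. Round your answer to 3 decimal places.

Rank s: 2, 3, 4, 5, 1
Rank t: 5, 1, 4, 3, 2
d = rank(s) − rank(t): -3, 2, 0, 2, -1; Σd² = 18
ρ = 1 − 6Σd² / [n(n²−1)] = 1 − 6×18 / (5×24) = 1 − 108/120 ≈ 0.100

0.100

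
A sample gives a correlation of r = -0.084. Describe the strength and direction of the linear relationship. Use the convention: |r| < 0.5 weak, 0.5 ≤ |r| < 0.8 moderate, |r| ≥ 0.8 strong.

r = -0.084 < 0 so the relationship is negative.
|r| = 0.084, which falls in the weak range.

weak negative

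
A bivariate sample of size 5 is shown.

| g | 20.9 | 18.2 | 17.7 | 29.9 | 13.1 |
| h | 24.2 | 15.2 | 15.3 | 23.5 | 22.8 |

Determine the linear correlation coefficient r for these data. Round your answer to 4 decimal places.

0.3411

n = 5, Σg = 99.8, Σh = 101, Σg² = 2146.96, Σh² = 2122.86, Σgh = 2054.56
nΣgh − ΣgΣh = 10272.8 − 10079.8 = 193
nΣg² − (Σg)² = 10734.8 − 9960.04 = 774.76; nΣh² − (Σh)² = 10614.3 − 10201 = 413.3
r = 193 / √(774.76 × 413.3) = 193 / 565.8695 ≈ 0.3411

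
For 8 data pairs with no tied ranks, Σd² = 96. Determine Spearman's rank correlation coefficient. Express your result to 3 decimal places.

ρ = 1 − 6Σd² / [n(n²−1)] = 1 − 6×96 / (8×63)
  = 1 − 576/504 = 1 − 1.1429 ≈ -0.143

-0.143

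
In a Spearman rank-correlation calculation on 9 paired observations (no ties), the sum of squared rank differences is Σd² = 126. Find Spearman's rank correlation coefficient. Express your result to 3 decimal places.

ρ = 1 − 6Σd² / [n(n²−1)] = 1 − 6×126 / (9×80)
  = 1 − 756/720 = 1 − 1.0500 ≈ -0.050

-0.050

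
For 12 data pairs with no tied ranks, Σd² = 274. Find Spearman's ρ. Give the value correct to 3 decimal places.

ρ = 1 − 6Σd² / [n(n²−1)] = 1 − 6×274 / (12×143)
  = 1 − 1644/1716 = 1 − 0.9580 ≈ 0.042

0.042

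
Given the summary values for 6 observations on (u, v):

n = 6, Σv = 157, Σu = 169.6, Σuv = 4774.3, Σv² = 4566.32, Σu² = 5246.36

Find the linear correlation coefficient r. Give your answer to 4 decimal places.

0.7390

r = (nΣuv − ΣuΣv) / √[(nΣu² − (Σu)²)(nΣv² − (Σv)²)]
Numerator: 6×4774.3 − 169.6×157 = 2018.6
Denominator: √[(31478.16 − 28764.16)(27397.92 − 24649)] = √[2714 × 2748.92] = 2731.4042
r = 2018.6 / 2731.4042 ≈ 0.7390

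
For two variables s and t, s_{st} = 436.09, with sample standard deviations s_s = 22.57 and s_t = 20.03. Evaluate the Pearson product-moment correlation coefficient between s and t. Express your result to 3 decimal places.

0.965

r = Cov(s,t) / (s_s · s_t) = 436.09 / (22.57 × 20.03)
  = 436.09 / 452.0771 ≈ 0.965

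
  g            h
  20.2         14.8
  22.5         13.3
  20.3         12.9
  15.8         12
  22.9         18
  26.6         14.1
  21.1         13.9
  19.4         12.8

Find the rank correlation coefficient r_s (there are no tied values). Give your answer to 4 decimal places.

0.6905

Rank g: 3, 6, 4, 1, 7, 8, 5, 2
Rank h: 7, 4, 3, 1, 8, 6, 5, 2
d = rank(g) − rank(h): -4, 2, 1, 0, -1, 2, 0, 0; Σd² = 26
ρ = 1 − 6Σd² / [n(n²−1)] = 1 − 6×26 / (8×63) = 1 − 156/504 ≈ 0.6905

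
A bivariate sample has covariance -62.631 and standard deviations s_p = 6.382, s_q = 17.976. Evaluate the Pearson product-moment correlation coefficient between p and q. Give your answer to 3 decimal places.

r = Cov(p,q) / (s_p · s_q) = -62.631 / (6.382 × 17.976)
  = -62.631 / 114.7228 ≈ -0.546

-0.546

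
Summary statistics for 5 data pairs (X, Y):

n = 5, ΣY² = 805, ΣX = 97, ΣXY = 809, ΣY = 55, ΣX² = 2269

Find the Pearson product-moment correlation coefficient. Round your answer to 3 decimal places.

-0.927

r = (nΣXY − ΣXΣY) / √[(nΣX² − (ΣX)²)(nΣY² − (ΣY)²)]
Numerator: 5×809 − 97×55 = -1290
Denominator: √[(11345 − 9409)(4025 − 3025)] = √[1936 × 1000] = 1391.4022
r = -1290 / 1391.4022 ≈ -0.927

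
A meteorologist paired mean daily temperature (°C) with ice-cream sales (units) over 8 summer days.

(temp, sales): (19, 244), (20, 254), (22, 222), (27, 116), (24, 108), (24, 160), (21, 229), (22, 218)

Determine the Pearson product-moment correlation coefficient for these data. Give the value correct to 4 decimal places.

-0.9036

n = 8, Σx = 179, Σy = 1551, Σx² = 4051, Σy² = 324021, Σxy = 33769
nΣxy − ΣxΣy = 270152 − 277629 = -7477
nΣx² − (Σx)² = 32408 − 32041 = 367; nΣy² − (Σy)² = 2592168 − 2405601 = 186567
r = -7477 / √(367 × 186567) = -7477 / 8274.6655 ≈ -0.9036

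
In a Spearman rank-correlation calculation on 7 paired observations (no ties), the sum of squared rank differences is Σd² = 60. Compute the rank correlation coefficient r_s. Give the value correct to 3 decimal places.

-0.071

ρ = 1 − 6Σd² / [n(n²−1)] = 1 − 6×60 / (7×48)
  = 1 − 360/336 = 1 − 1.0714 ≈ -0.071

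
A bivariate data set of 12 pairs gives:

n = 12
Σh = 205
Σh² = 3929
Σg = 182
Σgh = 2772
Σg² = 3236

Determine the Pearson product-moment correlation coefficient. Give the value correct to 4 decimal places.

-0.7482

r = (nΣgh − ΣgΣh) / √[(nΣg² − (Σg)²)(nΣh² − (Σh)²)]
Numerator: 12×2772 − 182×205 = -4046
Denominator: √[(38832 − 33124)(47148 − 42025)] = √[5708 × 5123] = 5407.5950
r = -4046 / 5407.5950 ≈ -0.7482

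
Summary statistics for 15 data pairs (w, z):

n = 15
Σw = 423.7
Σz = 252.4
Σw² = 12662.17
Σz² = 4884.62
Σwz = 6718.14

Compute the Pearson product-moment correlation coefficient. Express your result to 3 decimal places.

-0.618

r = (nΣwz − ΣwΣz) / √[(nΣw² − (Σw)²)(nΣz² − (Σz)²)]
Numerator: 15×6718.14 − 423.7×252.4 = -6169.78
Denominator: √[(189932.55 − 179521.69)(73269.3 − 63705.76)] = √[10410.86 × 9563.54] = 9978.2101
r = -6169.78 / 9978.2101 ≈ -0.618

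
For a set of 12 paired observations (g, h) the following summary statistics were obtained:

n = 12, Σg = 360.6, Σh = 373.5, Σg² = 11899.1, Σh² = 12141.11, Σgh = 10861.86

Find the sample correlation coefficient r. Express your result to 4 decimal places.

r = (nΣgh − ΣgΣh) / √[(nΣg² − (Σg)²)(nΣh² − (Σh)²)]
Numerator: 12×10861.86 − 360.6×373.5 = -4341.78
Denominator: √[(142789.2 − 130032.36)(145693.32 − 139502.25)] = √[12756.84 × 6191.07] = 8886.9843
r = -4341.78 / 8886.9843 ≈ -0.4886

-0.4886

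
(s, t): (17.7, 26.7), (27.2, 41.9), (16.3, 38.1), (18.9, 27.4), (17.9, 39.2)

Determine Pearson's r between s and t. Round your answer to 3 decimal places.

n = 5, Σs = 98, Σt = 173.3, Σs² = 1996.44, Σt² = 6207.51, Σst = 3452.84
nΣst − ΣsΣt = 17264.2 − 16983.4 = 280.8
nΣs² − (Σs)² = 9982.2 − 9604 = 378.2; nΣt² − (Σt)² = 31037.55 − 30032.89 = 1004.66
r = 280.8 / √(378.2 × 1004.66) = 280.8 / 616.4109 ≈ 0.456

0.456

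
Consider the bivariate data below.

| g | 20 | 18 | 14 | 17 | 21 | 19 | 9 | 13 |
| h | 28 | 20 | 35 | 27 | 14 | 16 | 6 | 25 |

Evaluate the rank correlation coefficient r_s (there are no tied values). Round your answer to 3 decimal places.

Rank g: 7, 5, 3, 4, 8, 6, 1, 2
Rank h: 7, 4, 8, 6, 2, 3, 1, 5
d = rank(g) − rank(h): 0, 1, -5, -2, 6, 3, 0, -3; Σd² = 84
ρ = 1 − 6Σd² / [n(n²−1)] = 1 − 6×84 / (8×63) = 1 − 504/504 ≈ 0.000

0.000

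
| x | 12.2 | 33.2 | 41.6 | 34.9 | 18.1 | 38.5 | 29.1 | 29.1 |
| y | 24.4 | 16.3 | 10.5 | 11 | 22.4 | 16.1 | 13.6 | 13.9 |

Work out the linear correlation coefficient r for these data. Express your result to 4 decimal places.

-0.8752

n = 8, Σx = 236.7, Σy = 128.2, Σx² = 7703.13, Σy² = 2231.44, Σxy = 3485.08
nΣxy − ΣxΣy = 27880.64 − 30344.94 = -2464.3
nΣx² − (Σx)² = 61625.04 − 56026.89 = 5598.15; nΣy² − (Σy)² = 17851.52 − 16435.24 = 1416.28
r = -2464.3 / √(5598.15 × 1416.28) = -2464.3 / 2815.7677 ≈ -0.8752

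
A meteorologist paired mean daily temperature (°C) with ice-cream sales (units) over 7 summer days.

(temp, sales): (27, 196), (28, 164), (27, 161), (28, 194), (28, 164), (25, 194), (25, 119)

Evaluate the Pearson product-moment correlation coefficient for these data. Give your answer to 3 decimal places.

n = 7, Σx = 188, Σy = 1192, Σx² = 5060, Σy² = 207562, Σxy = 32080
nΣxy − ΣxΣy = 224560 − 224096 = 464
nΣx² − (Σx)² = 35420 − 35344 = 76; nΣy² − (Σy)² = 1452934 − 1420864 = 32070
r = 464 / √(76 × 32070) = 464 / 1561.1919 ≈ 0.297

0.297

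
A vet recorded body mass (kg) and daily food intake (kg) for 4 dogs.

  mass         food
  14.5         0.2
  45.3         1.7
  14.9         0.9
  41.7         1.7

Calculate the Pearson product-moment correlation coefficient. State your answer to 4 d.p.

n = 4, Σx = 116.4, Σy = 4.5, Σx² = 4223.24, Σy² = 6.63, Σxy = 164.21
nΣxy − ΣxΣy = 656.84 − 523.8 = 133.04
nΣx² − (Σx)² = 16892.96 − 13548.96 = 3344; nΣy² − (Σy)² = 26.52 − 20.25 = 6.27
r = 133.04 / √(3344 × 6.27) = 133.04 / 144.7994 ≈ 0.9188

0.9188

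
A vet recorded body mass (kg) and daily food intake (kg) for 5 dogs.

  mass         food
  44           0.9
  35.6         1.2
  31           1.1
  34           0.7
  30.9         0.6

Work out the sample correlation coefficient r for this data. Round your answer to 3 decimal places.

0.148

n = 5, Σx = 175.5, Σy = 4.5, Σx² = 6275.17, Σy² = 4.31, Σxy = 158.76
nΣxy − ΣxΣy = 793.8 − 789.75 = 4.05
nΣx² − (Σx)² = 31375.85 − 30800.25 = 575.6; nΣy² − (Σy)² = 21.55 − 20.25 = 1.3
r = 4.05 / √(575.6 × 1.3) = 4.05 / 27.3547 ≈ 0.148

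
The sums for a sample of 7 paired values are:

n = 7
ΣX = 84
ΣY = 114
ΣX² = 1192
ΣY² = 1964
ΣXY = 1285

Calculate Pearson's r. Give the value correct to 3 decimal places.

r = (nΣXY − ΣXΣY) / √[(nΣX² − (ΣX)²)(nΣY² − (ΣY)²)]
Numerator: 7×1285 − 84×114 = -581
Denominator: √[(8344 − 7056)(13748 − 12996)] = √[1288 × 752] = 984.1626
r = -581 / 984.1626 ≈ -0.590

-0.590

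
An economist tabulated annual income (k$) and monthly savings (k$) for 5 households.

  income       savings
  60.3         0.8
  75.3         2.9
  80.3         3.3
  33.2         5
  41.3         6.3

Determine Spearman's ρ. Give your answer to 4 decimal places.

-0.5000

Rank income: 3, 4, 5, 1, 2
Rank savings: 1, 2, 3, 4, 5
d = rank(income) − rank(savings): 2, 2, 2, -3, -3; Σd² = 30
ρ = 1 − 6Σd² / [n(n²−1)] = 1 − 6×30 / (5×24) = 1 − 180/120 ≈ -0.5000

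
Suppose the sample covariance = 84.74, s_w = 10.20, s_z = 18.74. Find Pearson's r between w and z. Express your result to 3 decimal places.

r = Cov(w,z) / (s_w · s_z) = 84.74 / (10.20 × 18.74)
  = 84.74 / 191.1480 ≈ 0.443

0.443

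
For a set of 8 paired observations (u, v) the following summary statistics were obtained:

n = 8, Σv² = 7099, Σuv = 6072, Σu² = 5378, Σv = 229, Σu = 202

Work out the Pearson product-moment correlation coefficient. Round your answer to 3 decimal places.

0.746

r = (nΣuv − ΣuΣv) / √[(nΣu² − (Σu)²)(nΣv² − (Σv)²)]
Numerator: 8×6072 − 202×229 = 2318
Denominator: √[(43024 − 40804)(56792 − 52441)] = √[2220 × 4351] = 3107.9286
r = 2318 / 3107.9286 ≈ 0.746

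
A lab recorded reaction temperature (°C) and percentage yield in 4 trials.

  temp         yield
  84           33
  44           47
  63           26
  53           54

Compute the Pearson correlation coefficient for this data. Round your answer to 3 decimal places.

-0.637

n = 4, Σx = 244, Σy = 160, Σx² = 15770, Σy² = 6890, Σxy = 9340
nΣxy − ΣxΣy = 37360 − 39040 = -1680
nΣx² − (Σx)² = 63080 − 59536 = 3544; nΣy² − (Σy)² = 27560 − 25600 = 1960
r = -1680 / √(3544 × 1960) = -1680 / 2635.5720 ≈ -0.637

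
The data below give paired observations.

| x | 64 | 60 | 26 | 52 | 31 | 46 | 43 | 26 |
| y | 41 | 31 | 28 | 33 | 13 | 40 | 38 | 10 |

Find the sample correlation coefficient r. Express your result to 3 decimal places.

0.720

n = 8, Σx = 348, Σy = 234, Σx² = 16678, Σy² = 7828, Σxy = 11065
nΣxy − ΣxΣy = 88520 − 81432 = 7088
nΣx² − (Σx)² = 133424 − 121104 = 12320; nΣy² − (Σy)² = 62624 − 54756 = 7868
r = 7088 / √(12320 × 7868) = 7088 / 9845.4944 ≈ 0.720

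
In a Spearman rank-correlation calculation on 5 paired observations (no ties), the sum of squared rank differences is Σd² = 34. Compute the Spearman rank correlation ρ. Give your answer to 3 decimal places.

ρ = 1 − 6Σd² / [n(n²−1)] = 1 − 6×34 / (5×24)
  = 1 − 204/120 = 1 − 1.7000 ≈ -0.700

-0.700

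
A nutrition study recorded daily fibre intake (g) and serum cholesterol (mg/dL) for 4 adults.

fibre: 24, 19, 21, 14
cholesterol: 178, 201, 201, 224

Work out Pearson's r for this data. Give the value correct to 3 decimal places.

-0.971

n = 4, Σx = 78, Σy = 804, Σx² = 1574, Σy² = 162662, Σxy = 15448
nΣxy − ΣxΣy = 61792 − 62712 = -920
nΣx² − (Σx)² = 6296 − 6084 = 212; nΣy² − (Σy)² = 650648 − 646416 = 4232
r = -920 / √(212 × 4232) = -920 / 947.1980 ≈ -0.971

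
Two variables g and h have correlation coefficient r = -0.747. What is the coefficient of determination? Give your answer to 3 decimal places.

r² = (-0.747)² = 0.558

0.558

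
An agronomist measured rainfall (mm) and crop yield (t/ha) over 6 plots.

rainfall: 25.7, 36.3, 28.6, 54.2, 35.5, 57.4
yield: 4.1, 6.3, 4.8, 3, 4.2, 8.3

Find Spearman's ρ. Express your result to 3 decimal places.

Rank rainfall: 1, 4, 2, 5, 3, 6
Rank yield: 2, 5, 4, 1, 3, 6
d = rank(rainfall) − rank(yield): -1, -1, -2, 4, 0, 0; Σd² = 22
ρ = 1 − 6Σd² / [n(n²−1)] = 1 − 6×22 / (6×35) = 1 − 132/210 ≈ 0.371

0.371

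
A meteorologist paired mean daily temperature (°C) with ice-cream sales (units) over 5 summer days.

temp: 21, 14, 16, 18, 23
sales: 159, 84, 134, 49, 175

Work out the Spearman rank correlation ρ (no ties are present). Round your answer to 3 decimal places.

Rank temp: 4, 1, 2, 3, 5
Rank sales: 4, 2, 3, 1, 5
d = rank(temp) − rank(sales): 0, -1, -1, 2, 0; Σd² = 6
ρ = 1 − 6Σd² / [n(n²−1)] = 1 − 6×6 / (5×24) = 1 − 36/120 ≈ 0.700

0.700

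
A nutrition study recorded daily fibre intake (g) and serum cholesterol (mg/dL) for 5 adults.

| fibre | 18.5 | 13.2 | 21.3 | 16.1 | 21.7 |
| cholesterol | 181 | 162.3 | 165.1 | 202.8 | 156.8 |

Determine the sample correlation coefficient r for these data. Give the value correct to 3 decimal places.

-0.328

n = 5, Σx = 90.8, Σy = 868, Σx² = 1700.28, Σy² = 152074.38, Σxy = 15675.13
nΣxy − ΣxΣy = 78375.65 − 78814.4 = -438.75
nΣx² − (Σx)² = 8501.4 − 8244.64 = 256.76; nΣy² − (Σy)² = 760371.9 − 753424 = 6947.9
r = -438.75 / √(256.76 × 6947.9) = -438.75 / 1335.6432 ≈ -0.328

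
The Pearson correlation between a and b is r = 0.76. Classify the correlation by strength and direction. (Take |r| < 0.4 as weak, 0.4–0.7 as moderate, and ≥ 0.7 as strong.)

r = 0.76 > 0 so the relationship is positive.
|r| = 0.76, which falls in the strong range.

strong positive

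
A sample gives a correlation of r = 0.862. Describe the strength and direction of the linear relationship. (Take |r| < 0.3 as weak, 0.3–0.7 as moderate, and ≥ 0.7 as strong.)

strong positive

r = 0.862 > 0 so the relationship is positive.
|r| = 0.862, which falls in the strong range.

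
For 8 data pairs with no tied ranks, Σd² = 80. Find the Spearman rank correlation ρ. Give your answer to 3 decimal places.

ρ = 1 − 6Σd² / [n(n²−1)] = 1 − 6×80 / (8×63)
  = 1 − 480/504 = 1 − 0.9524 ≈ 0.048

0.048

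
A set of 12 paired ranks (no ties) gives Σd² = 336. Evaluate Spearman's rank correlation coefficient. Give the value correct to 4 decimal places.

-0.1748

ρ = 1 − 6Σd² / [n(n²−1)] = 1 − 6×336 / (12×143)
  = 1 − 2016/1716 = 1 − 1.17483 ≈ -0.1748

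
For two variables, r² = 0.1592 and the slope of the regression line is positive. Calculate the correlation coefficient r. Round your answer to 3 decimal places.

|r| = √0.1592 = 0.399
The association is positive, so r = 0.399.

0.399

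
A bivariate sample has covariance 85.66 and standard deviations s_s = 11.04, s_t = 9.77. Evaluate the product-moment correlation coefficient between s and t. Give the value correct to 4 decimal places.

r = Cov(s,t) / (s_s · s_t) = 85.66 / (11.04 × 9.77)
  = 85.66 / 107.8608 ≈ 0.7942

0.7942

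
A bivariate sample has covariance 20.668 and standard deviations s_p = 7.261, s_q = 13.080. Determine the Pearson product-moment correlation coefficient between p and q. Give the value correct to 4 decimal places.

r = Cov(p,q) / (s_p · s_q) = 20.668 / (7.261 × 13.080)
  = 20.668 / 94.9739 ≈ 0.2176

0.2176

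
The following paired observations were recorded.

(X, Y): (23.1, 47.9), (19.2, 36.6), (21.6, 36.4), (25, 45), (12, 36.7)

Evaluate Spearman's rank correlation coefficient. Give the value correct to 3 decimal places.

Rank X: 4, 2, 3, 5, 1
Rank Y: 5, 2, 1, 4, 3
d = rank(X) − rank(Y): -1, 0, 2, 1, -2; Σd² = 10
ρ = 1 − 6Σd² / [n(n²−1)] = 1 − 6×10 / (5×24) = 1 − 60/120 ≈ 0.500

0.500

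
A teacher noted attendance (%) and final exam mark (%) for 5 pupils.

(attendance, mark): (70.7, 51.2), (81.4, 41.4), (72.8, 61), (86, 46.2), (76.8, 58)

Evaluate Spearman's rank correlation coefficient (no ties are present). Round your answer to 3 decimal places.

-0.600

Rank attendance: 1, 4, 2, 5, 3
Rank mark: 3, 1, 5, 2, 4
d = rank(attendance) − rank(mark): -2, 3, -3, 3, -1; Σd² = 32
ρ = 1 − 6Σd² / [n(n²−1)] = 1 − 6×32 / (5×24) = 1 − 192/120 ≈ -0.600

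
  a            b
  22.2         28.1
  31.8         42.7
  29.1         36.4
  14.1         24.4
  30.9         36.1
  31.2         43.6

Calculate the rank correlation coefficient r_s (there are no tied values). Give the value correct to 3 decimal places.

Rank a: 2, 6, 3, 1, 4, 5
Rank b: 2, 5, 4, 1, 3, 6
d = rank(a) − rank(b): 0, 1, -1, 0, 1, -1; Σd² = 4
ρ = 1 − 6Σd² / [n(n²−1)] = 1 − 6×4 / (6×35) = 1 − 24/210 ≈ 0.886

0.886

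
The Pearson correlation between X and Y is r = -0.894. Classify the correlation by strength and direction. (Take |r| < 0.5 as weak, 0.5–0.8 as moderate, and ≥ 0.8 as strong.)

strong negative

r = -0.894 < 0 so the relationship is negative.
|r| = 0.894, which falls in the strong range.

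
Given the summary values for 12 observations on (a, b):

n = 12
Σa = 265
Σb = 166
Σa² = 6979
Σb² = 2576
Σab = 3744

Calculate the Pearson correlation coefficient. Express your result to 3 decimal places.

r = (nΣab − ΣaΣb) / √[(nΣa² − (Σa)²)(nΣb² − (Σb)²)]
Numerator: 12×3744 − 265×166 = 938
Denominator: √[(83748 − 70225)(30912 − 27556)] = √[13523 × 3356] = 6736.7045
r = 938 / 6736.7045 ≈ 0.139

0.139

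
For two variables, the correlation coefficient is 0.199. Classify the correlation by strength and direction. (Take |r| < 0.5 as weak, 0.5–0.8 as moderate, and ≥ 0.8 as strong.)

weak positive

r = 0.199 > 0 so the relationship is positive.
|r| = 0.199, which falls in the weak range.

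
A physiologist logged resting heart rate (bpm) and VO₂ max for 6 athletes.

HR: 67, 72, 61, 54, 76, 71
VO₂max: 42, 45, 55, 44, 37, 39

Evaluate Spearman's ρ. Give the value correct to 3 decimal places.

-0.543

Rank HR: 3, 5, 2, 1, 6, 4
Rank VO₂max: 3, 5, 6, 4, 1, 2
d = rank(HR) − rank(VO₂max): 0, 0, -4, -3, 5, 2; Σd² = 54
ρ = 1 − 6Σd² / [n(n²−1)] = 1 − 6×54 / (6×35) = 1 − 324/210 ≈ -0.543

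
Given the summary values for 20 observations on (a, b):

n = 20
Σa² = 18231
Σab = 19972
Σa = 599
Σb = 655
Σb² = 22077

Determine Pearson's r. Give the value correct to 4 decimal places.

0.8314

r = (nΣab − ΣaΣb) / √[(nΣa² − (Σa)²)(nΣb² − (Σb)²)]
Numerator: 20×19972 − 599×655 = 7095
Denominator: √[(364620 − 358801)(441540 − 429025)] = √[5819 × 12515] = 8533.7439
r = 7095 / 8533.7439 ≈ 0.8314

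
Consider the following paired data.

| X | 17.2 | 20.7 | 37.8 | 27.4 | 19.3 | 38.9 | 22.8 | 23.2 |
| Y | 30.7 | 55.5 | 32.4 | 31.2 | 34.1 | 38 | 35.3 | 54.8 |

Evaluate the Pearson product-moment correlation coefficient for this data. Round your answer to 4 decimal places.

-0.1957

n = 8, ΣX = 207.3, ΣY = 312, ΣX² = 5847.71, ΣY² = 12901.88, ΣXY = 7969.02
nΣXY − ΣXΣY = 63752.16 − 64677.6 = -925.44
nΣX² − (ΣX)² = 46781.68 − 42973.29 = 3808.39; nΣY² − (ΣY)² = 103215.04 − 97344 = 5871.04
r = -925.44 / √(3808.39 × 5871.04) = -925.44 / 4728.5526 ≈ -0.1957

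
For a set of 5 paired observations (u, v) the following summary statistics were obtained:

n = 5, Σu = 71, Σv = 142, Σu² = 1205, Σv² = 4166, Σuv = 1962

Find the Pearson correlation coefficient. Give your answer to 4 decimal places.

-0.3360

r = (nΣuv − ΣuΣv) / √[(nΣu² − (Σu)²)(nΣv² − (Σv)²)]
Numerator: 5×1962 − 71×142 = -272
Denominator: √[(6025 − 5041)(20830 − 20164)] = √[984 × 666] = 809.5332
r = -272 / 809.5332 ≈ -0.3360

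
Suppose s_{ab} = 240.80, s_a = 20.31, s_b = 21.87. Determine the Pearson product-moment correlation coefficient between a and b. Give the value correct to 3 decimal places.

0.542

r = Cov(a,b) / (s_a · s_b) = 240.80 / (20.31 × 21.87)
  = 240.80 / 444.1797 ≈ 0.542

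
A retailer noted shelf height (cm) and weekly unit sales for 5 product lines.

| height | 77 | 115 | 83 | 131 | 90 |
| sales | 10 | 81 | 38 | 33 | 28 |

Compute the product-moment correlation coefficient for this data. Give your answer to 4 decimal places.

0.5127

n = 5, Σx = 496, Σy = 190, Σx² = 51304, Σy² = 9978, Σxy = 20082
nΣxy − ΣxΣy = 100410 − 94240 = 6170
nΣx² − (Σx)² = 256520 − 246016 = 10504; nΣy² − (Σy)² = 49890 − 36100 = 13790
r = 6170 / √(10504 × 13790) = 6170 / 12035.3712 ≈ 0.5127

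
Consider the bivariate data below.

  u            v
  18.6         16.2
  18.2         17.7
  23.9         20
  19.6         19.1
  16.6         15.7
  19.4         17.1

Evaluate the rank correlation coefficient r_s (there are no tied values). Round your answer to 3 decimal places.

Rank u: 3, 2, 6, 5, 1, 4
Rank v: 2, 4, 6, 5, 1, 3
d = rank(u) − rank(v): 1, -2, 0, 0, 0, 1; Σd² = 6
ρ = 1 − 6Σd² / [n(n²−1)] = 1 − 6×6 / (6×35) = 1 − 36/210 ≈ 0.829

0.829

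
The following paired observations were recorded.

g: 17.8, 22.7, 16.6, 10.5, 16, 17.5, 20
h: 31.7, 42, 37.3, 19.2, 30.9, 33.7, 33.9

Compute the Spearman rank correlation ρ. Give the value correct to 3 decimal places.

0.750

Rank g: 5, 7, 3, 1, 2, 4, 6
Rank h: 3, 7, 6, 1, 2, 4, 5
d = rank(g) − rank(h): 2, 0, -3, 0, 0, 0, 1; Σd² = 14
ρ = 1 − 6Σd² / [n(n²−1)] = 1 − 6×14 / (7×48) = 1 − 84/336 ≈ 0.750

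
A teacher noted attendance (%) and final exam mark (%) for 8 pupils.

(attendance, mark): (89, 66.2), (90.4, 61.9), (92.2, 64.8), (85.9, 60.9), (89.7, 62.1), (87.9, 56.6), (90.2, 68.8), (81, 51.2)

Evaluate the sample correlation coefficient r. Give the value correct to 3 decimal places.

0.812

n = 8, Σx = 706.3, Σy = 492.5, Σx² = 62442.35, Σy² = 30536.75, Σxy = 43591.9
nΣxy − ΣxΣy = 348735.2 − 347852.75 = 882.45
nΣx² − (Σx)² = 499538.8 − 498859.69 = 679.11; nΣy² − (Σy)² = 244294 − 242556.25 = 1737.75
r = 882.45 / √(679.11 × 1737.75) = 882.45 / 1086.3348 ≈ 0.812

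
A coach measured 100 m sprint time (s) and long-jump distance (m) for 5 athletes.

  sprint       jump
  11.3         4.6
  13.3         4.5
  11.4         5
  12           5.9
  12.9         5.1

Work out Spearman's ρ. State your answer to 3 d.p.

-0.100

Rank sprint: 1, 5, 2, 3, 4
Rank jump: 2, 1, 3, 5, 4
d = rank(sprint) − rank(jump): -1, 4, -1, -2, 0; Σd² = 22
ρ = 1 − 6Σd² / [n(n²−1)] = 1 − 6×22 / (5×24) = 1 − 132/120 ≈ -0.100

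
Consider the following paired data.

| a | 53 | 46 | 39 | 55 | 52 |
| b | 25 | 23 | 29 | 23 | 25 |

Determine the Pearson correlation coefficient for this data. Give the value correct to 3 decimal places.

n = 5, Σa = 245, Σb = 125, Σa² = 12175, Σb² = 3149, Σab = 6079
nΣab − ΣaΣb = 30395 − 30625 = -230
nΣa² − (Σa)² = 60875 − 60025 = 850; nΣb² − (Σb)² = 15745 − 15625 = 120
r = -230 / √(850 × 120) = -230 / 319.3744 ≈ -0.720

-0.720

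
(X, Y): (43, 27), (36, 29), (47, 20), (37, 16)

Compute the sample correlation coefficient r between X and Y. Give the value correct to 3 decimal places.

n = 4, ΣX = 163, ΣY = 92, ΣX² = 6723, ΣY² = 2226, ΣXY = 3737
nΣXY − ΣXΣY = 14948 − 14996 = -48
nΣX² − (ΣX)² = 26892 − 26569 = 323; nΣY² − (ΣY)² = 8904 − 8464 = 440
r = -48 / √(323 × 440) = -48 / 376.9881 ≈ -0.127

-0.127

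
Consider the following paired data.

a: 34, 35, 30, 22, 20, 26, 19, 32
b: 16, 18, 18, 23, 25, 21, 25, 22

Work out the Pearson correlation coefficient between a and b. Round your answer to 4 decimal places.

n = 8, Σa = 218, Σb = 168, Σa² = 6226, Σb² = 3608, Σab = 4445
nΣab − ΣaΣb = 35560 − 36624 = -1064
nΣa² − (Σa)² = 49808 − 47524 = 2284; nΣb² − (Σb)² = 28864 − 28224 = 640
r = -1064 / √(2284 × 640) = -1064 / 1209.0327 ≈ -0.8800

-0.8800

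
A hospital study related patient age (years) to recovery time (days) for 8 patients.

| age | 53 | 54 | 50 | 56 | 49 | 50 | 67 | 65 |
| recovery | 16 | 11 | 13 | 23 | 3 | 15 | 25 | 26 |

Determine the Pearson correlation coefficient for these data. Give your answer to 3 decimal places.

n = 8, Σx = 444, Σy = 132, Σx² = 24976, Σy² = 2610, Σxy = 7642
nΣxy − ΣxΣy = 61136 − 58608 = 2528
nΣx² − (Σx)² = 199808 − 197136 = 2672; nΣy² − (Σy)² = 20880 − 17424 = 3456
r = 2528 / √(2672 × 3456) = 2528 / 3038.8208 ≈ 0.832

0.832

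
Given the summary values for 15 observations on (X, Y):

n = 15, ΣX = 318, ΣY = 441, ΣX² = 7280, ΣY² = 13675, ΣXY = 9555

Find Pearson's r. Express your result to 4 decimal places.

0.3330

r = (nΣXY − ΣXΣY) / √[(nΣX² − (ΣX)²)(nΣY² − (ΣY)²)]
Numerator: 15×9555 − 318×441 = 3087
Denominator: √[(109200 − 101124)(205125 − 194481)] = √[8076 × 10644] = 9271.5125
r = 3087 / 9271.5125 ≈ 0.3330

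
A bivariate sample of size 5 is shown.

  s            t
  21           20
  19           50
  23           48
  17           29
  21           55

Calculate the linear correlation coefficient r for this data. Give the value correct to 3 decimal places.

n = 5, Σs = 101, Σt = 202, Σs² = 2061, Σt² = 9070, Σst = 4122
nΣst − ΣsΣt = 20610 − 20402 = 208
nΣs² − (Σs)² = 10305 − 10201 = 104; nΣt² − (Σt)² = 45350 − 40804 = 4546
r = 208 / √(104 × 4546) = 208 / 687.5929 ≈ 0.303

0.303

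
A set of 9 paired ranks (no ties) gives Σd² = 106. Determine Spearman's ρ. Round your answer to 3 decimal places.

0.117

ρ = 1 − 6Σd² / [n(n²−1)] = 1 − 6×106 / (9×80)
  = 1 − 636/720 = 1 − 0.8833 ≈ 0.117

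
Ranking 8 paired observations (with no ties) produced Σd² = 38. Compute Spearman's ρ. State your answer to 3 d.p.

0.548

ρ = 1 − 6Σd² / [n(n²−1)] = 1 − 6×38 / (8×63)
  = 1 − 228/504 = 1 − 0.4524 ≈ 0.548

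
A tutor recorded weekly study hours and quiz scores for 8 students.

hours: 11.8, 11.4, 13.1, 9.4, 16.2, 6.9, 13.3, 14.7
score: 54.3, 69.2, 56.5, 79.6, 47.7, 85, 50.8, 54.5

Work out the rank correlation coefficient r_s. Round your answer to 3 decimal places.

-0.881

Rank hours: 4, 3, 5, 2, 8, 1, 6, 7
Rank score: 3, 6, 5, 7, 1, 8, 2, 4
d = rank(hours) − rank(score): 1, -3, 0, -5, 7, -7, 4, 3; Σd² = 158
ρ = 1 − 6Σd² / [n(n²−1)] = 1 − 6×158 / (8×63) = 1 − 948/504 ≈ -0.881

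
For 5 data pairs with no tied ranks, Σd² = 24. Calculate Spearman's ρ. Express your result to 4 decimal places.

ρ = 1 − 6Σd² / [n(n²−1)] = 1 − 6×24 / (5×24)
  = 1 − 144/120 = 1 − 1.20000 ≈ -0.2000

-0.2000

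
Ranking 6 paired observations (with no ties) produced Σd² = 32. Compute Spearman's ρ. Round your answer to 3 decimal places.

ρ = 1 − 6Σd² / [n(n²−1)] = 1 − 6×32 / (6×35)
  = 1 − 192/210 = 1 − 0.9143 ≈ 0.086

0.086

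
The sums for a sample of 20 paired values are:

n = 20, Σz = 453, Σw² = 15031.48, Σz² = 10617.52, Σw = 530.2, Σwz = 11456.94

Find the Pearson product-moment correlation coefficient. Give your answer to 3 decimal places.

r = (nΣwz − ΣwΣz) / √[(nΣw² − (Σw)²)(nΣz² − (Σz)²)]
Numerator: 20×11456.94 − 530.2×453 = -11041.8
Denominator: √[(300629.6 − 281112.04)(212350.4 − 205209)] = √[19517.56 × 7141.4] = 11806.0452
r = -11041.8 / 11806.0452 ≈ -0.935

-0.935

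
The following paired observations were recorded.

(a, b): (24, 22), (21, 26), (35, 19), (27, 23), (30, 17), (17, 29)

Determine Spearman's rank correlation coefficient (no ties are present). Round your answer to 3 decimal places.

-0.886

Rank a: 3, 2, 6, 4, 5, 1
Rank b: 3, 5, 2, 4, 1, 6
d = rank(a) − rank(b): 0, -3, 4, 0, 4, -5; Σd² = 66
ρ = 1 − 6Σd² / [n(n²−1)] = 1 − 6×66 / (6×35) = 1 − 396/210 ≈ -0.886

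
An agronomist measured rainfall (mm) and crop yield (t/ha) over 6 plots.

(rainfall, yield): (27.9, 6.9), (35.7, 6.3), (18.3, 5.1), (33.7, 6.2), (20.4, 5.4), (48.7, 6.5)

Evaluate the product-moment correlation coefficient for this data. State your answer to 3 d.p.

n = 6, Σx = 184.7, Σy = 36.4, Σx² = 6311.33, Σy² = 223.16, Σxy = 1146.4
nΣxy − ΣxΣy = 6878.4 − 6723.08 = 155.32
nΣx² − (Σx)² = 37867.98 − 34114.09 = 3753.89; nΣy² − (Σy)² = 1338.96 − 1324.96 = 14
r = 155.32 / √(3753.89 × 14) = 155.32 / 229.2476 ≈ 0.678

0.678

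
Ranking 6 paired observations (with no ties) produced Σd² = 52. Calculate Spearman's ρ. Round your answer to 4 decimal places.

ρ = 1 − 6Σd² / [n(n²−1)] = 1 − 6×52 / (6×35)
  = 1 − 312/210 = 1 − 1.48571 ≈ -0.4857

-0.4857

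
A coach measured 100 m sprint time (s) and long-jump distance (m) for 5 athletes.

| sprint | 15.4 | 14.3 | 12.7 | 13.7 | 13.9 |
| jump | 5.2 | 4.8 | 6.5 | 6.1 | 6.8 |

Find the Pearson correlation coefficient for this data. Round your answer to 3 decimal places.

n = 5, Σx = 70, Σy = 29.4, Σx² = 983.84, Σy² = 175.78, Σxy = 409.36
nΣxy − ΣxΣy = 2046.8 − 2058 = -11.2
nΣx² − (Σx)² = 4919.2 − 4900 = 19.2; nΣy² − (Σy)² = 878.9 − 864.36 = 14.54
r = -11.2 / √(19.2 × 14.54) = -11.2 / 16.7083 ≈ -0.670

-0.670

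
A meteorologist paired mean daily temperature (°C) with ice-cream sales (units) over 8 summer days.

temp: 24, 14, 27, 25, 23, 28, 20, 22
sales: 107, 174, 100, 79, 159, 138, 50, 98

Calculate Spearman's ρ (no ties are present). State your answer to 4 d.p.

Rank temp: 5, 1, 7, 6, 4, 8, 2, 3
Rank sales: 5, 8, 4, 2, 7, 6, 1, 3
d = rank(temp) − rank(sales): 0, -7, 3, 4, -3, 2, 1, 0; Σd² = 88
ρ = 1 − 6Σd² / [n(n²−1)] = 1 − 6×88 / (8×63) = 1 − 528/504 ≈ -0.0476

-0.0476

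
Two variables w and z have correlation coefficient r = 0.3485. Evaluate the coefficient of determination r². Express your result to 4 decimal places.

0.1215

r² = (0.3485)² = 0.1215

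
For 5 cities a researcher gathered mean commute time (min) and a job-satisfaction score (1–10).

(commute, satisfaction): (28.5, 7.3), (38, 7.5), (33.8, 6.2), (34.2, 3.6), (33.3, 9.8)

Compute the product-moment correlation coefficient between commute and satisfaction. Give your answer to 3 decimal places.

n = 5, Σx = 167.8, Σy = 34.4, Σx² = 5677.22, Σy² = 256.98, Σxy = 1152.07
nΣxy − ΣxΣy = 5760.35 − 5772.32 = -11.97
nΣx² − (Σx)² = 28386.1 − 28156.84 = 229.26; nΣy² − (Σy)² = 1284.9 − 1183.36 = 101.54
r = -11.97 / √(229.26 × 101.54) = -11.97 / 152.5748 ≈ -0.078

-0.078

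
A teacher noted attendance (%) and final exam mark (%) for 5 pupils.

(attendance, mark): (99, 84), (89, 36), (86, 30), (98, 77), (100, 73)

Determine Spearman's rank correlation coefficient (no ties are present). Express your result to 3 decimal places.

0.700

Rank attendance: 4, 2, 1, 3, 5
Rank mark: 5, 2, 1, 4, 3
d = rank(attendance) − rank(mark): -1, 0, 0, -1, 2; Σd² = 6
ρ = 1 − 6Σd² / [n(n²−1)] = 1 − 6×6 / (5×24) = 1 − 36/120 ≈ 0.700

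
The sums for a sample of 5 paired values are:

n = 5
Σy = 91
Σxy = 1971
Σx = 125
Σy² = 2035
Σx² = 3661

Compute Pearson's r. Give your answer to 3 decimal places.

-0.675

r = (nΣxy − ΣxΣy) / √[(nΣx² − (Σx)²)(nΣy² − (Σy)²)]
Numerator: 5×1971 − 125×91 = -1520
Denominator: √[(18305 − 15625)(10175 − 8281)] = √[2680 × 1894] = 2252.9802
r = -1520 / 2252.9802 ≈ -0.675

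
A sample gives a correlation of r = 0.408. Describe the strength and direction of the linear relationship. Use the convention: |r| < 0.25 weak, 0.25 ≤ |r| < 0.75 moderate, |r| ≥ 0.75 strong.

moderate positive

r = 0.408 > 0 so the relationship is positive.
|r| = 0.408, which falls in the moderate range.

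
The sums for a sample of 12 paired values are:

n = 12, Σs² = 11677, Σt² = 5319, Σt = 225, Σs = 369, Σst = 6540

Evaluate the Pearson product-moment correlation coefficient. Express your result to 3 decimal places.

r = (nΣst − ΣsΣt) / √[(nΣs² − (Σs)²)(nΣt² − (Σt)²)]
Numerator: 12×6540 − 369×225 = -4545
Denominator: √[(140124 − 136161)(63828 − 50625)] = √[3963 × 13203] = 7233.4977
r = -4545 / 7233.4977 ≈ -0.628

-0.628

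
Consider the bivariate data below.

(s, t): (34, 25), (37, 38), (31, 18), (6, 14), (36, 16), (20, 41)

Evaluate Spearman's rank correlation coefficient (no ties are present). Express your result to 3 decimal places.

Rank s: 4, 6, 3, 1, 5, 2
Rank t: 4, 5, 3, 1, 2, 6
d = rank(s) − rank(t): 0, 1, 0, 0, 3, -4; Σd² = 26
ρ = 1 − 6Σd² / [n(n²−1)] = 1 − 6×26 / (6×35) = 1 − 156/210 ≈ 0.257

0.257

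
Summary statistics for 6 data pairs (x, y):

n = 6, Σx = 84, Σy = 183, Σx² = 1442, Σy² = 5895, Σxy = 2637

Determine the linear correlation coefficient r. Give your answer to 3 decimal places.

r = (nΣxy − ΣxΣy) / √[(nΣx² − (Σx)²)(nΣy² − (Σy)²)]
Numerator: 6×2637 − 84×183 = 450
Denominator: √[(8652 − 7056)(35370 − 33489)] = √[1596 × 1881] = 1732.6500
r = 450 / 1732.6500 ≈ 0.260

0.260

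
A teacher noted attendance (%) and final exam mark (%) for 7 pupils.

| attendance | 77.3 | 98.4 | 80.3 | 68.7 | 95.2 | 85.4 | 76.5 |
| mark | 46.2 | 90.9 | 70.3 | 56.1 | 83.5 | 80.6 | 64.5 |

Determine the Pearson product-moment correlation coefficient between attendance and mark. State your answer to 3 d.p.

n = 7, Σx = 581.8, Σy = 492.1, Σx² = 49034.08, Σy² = 36115.41, Σxy = 41781.67
nΣxy − ΣxΣy = 292471.69 − 286303.78 = 6167.91
nΣx² − (Σx)² = 343238.56 − 338491.24 = 4747.32; nΣy² − (Σy)² = 252807.87 − 242162.41 = 10645.46
r = 6167.91 / √(4747.32 × 10645.46) = 6167.91 / 7108.9665 ≈ 0.868

0.868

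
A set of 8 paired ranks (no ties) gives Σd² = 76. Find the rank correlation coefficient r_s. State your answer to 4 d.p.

ρ = 1 − 6Σd² / [n(n²−1)] = 1 − 6×76 / (8×63)
  = 1 − 456/504 = 1 − 0.90476 ≈ 0.0952

0.0952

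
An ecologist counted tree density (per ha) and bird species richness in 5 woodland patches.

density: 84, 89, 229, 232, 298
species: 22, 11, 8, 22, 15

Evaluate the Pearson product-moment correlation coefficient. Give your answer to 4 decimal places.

n = 5, Σx = 932, Σy = 78, Σx² = 210046, Σy² = 1378, Σxy = 14233
nΣxy − ΣxΣy = 71165 − 72696 = -1531
nΣx² − (Σx)² = 1050230 − 868624 = 181606; nΣy² − (Σy)² = 6890 − 6084 = 806
r = -1531 / √(181606 × 806) = -1531 / 12098.5303 ≈ -0.1265

-0.1265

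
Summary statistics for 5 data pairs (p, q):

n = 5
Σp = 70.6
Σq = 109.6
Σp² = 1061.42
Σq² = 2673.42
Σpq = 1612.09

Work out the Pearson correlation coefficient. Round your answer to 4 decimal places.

0.4880

r = (nΣpq − ΣpΣq) / √[(nΣp² − (Σp)²)(nΣq² − (Σq)²)]
Numerator: 5×1612.09 − 70.6×109.6 = 322.69
Denominator: √[(5307.1 − 4984.36)(13367.1 − 12012.16)] = √[322.74 × 1354.94] = 661.2816
r = 322.69 / 661.2816 ≈ 0.4880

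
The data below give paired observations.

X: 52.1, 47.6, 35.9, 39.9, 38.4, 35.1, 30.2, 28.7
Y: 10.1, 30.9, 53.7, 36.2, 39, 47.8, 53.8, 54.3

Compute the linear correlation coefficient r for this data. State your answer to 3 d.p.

n = 8, ΣX = 307.9, ΣY = 325.8, ΣX² = 12303.29, ΣY² = 14899.72, ΣXY = 11727.81
nΣXY − ΣXΣY = 93822.48 − 100313.82 = -6491.34
nΣX² − (ΣX)² = 98426.32 − 94802.41 = 3623.91; nΣY² − (ΣY)² = 119197.76 − 106145.64 = 13052.12
r = -6491.34 / √(3623.91 × 13052.12) = -6491.34 / 6877.4783 ≈ -0.944

-0.944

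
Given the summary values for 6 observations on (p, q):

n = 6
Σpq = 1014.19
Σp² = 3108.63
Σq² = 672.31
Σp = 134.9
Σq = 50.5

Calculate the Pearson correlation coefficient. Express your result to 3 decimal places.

-0.886

r = (nΣpq − ΣpΣq) / √[(nΣp² − (Σp)²)(nΣq² − (Σq)²)]
Numerator: 6×1014.19 − 134.9×50.5 = -727.31
Denominator: √[(18651.78 − 18198.01)(4033.86 − 2550.25)] = √[453.77 × 1483.61] = 820.4985
r = -727.31 / 820.4985 ≈ -0.886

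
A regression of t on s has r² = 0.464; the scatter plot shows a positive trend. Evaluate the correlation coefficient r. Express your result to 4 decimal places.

|r| = √0.464 = 0.6812
The association is positive, so r = 0.6812.

0.6812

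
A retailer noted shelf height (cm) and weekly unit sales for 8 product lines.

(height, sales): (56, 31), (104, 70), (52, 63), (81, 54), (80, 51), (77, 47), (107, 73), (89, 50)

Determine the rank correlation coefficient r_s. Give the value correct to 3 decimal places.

0.571

Rank height: 2, 7, 1, 5, 4, 3, 8, 6
Rank sales: 1, 7, 6, 5, 4, 2, 8, 3
d = rank(height) − rank(sales): 1, 0, -5, 0, 0, 1, 0, 3; Σd² = 36
ρ = 1 − 6Σd² / [n(n²−1)] = 1 − 6×36 / (8×63) = 1 − 216/504 ≈ 0.571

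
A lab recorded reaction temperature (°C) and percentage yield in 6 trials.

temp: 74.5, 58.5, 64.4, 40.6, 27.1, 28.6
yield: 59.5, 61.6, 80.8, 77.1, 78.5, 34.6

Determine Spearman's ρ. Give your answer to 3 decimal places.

-0.029

Rank temp: 6, 4, 5, 3, 1, 2
Rank yield: 2, 3, 6, 4, 5, 1
d = rank(temp) − rank(yield): 4, 1, -1, -1, -4, 1; Σd² = 36
ρ = 1 − 6Σd² / [n(n²−1)] = 1 − 6×36 / (6×35) = 1 − 216/210 ≈ -0.029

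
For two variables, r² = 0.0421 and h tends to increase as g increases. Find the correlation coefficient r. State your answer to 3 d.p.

|r| = √0.0421 = 0.205
The association is positive, so r = 0.205.

0.205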